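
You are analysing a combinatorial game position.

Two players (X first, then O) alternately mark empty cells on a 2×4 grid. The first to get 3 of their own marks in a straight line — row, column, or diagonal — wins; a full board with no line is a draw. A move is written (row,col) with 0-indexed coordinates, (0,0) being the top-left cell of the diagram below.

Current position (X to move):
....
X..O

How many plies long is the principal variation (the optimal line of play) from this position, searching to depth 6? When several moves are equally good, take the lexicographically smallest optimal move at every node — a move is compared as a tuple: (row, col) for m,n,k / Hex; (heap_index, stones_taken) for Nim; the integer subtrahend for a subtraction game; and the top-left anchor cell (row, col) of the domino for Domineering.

p1 X@[..../X..O]: (0,0)[X.../X..O]+0* (0,1)[.X../X..O]+0 (0,2)[..X./X..O]+0 (0,3)[...X/X..O]+0 (1,1)[..../XX.O]+0 (1,2)[..../X.XO]+0
p2 O@[X.../X..O]: (0,1)[XO../X..O]+0* (0,2)[X.O./X..O]+0 (0,3)[X..O/X..O]+0 (1,1)[X.../XO.O]+0 (1,2)[X.../X.OO]+0
p3 X@[XO../X..O]: (0,2)[XOX./X..O]+0* (0,3)[XO.X/X..O]+0 (1,1)[XO../XX.O]+0 (1,2)[XO../X.XO]+0
p4 O@[XOX./X..O]: (0,3)[XOXO/X..O]+0* (1,1)[XOX./XO.O]+0 (1,2)[XOX./X.OO]+0
p5 X@[XOXO/X..O]: (1,1)[XOXO/XX.O]+0* (1,2)[XOXO/X.XO]+0
p6 O@[XOXO/XX.O]: (1,2)[XOXO/XXOO]+0*
p7 X@[XOXO/XXOO] terminal +0; root [..../X..O] d6

PV length from [..../X..O]: 6 plies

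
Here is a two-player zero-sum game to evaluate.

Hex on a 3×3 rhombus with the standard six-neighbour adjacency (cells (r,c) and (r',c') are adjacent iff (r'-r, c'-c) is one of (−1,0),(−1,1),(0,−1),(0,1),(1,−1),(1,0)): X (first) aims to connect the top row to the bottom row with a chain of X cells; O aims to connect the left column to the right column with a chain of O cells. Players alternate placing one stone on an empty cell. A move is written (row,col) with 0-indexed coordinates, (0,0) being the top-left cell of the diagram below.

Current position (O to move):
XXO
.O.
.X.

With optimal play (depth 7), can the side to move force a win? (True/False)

O winning at [XXO/.O./.X.]: True

[XXO/.O./.X.] O move#1: (1,0):+1/XXO/OO./.X.*, (1,2):+1/XXO/.OO/.X., (2,0):+1/XXO/.O./OX., (2,2):+1/XXO/.O./.XO
[XXO/OO./.X.] end (terminal -1, X#2); searched XXO/.O./.X. to 7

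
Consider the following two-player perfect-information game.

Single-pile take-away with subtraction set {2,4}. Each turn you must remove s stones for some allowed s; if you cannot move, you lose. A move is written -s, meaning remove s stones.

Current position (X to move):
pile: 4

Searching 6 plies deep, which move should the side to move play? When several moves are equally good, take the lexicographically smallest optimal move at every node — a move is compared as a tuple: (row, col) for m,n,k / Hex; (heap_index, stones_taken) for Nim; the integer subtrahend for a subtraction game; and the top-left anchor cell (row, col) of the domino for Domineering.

X's best at [4]: -4

ply 1, X at 4 | -2=-1→2; -4=+1→0*
ply 2: 0 is terminal -1 (O); from 4 depth 6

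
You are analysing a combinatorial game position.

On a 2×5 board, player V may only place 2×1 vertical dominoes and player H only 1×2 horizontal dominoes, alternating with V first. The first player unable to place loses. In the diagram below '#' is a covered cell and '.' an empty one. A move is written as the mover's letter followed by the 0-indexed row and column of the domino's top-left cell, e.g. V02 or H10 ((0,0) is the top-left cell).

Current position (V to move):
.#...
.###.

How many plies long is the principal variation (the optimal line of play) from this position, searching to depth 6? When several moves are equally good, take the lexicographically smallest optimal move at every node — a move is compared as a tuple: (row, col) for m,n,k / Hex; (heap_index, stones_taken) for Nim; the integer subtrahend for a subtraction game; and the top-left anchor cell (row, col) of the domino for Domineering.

ply 1, V at .#.../.###. | V00=-1→##.../####.; V04=+1→.#..#/.####*
ply 2, H at .#..#/.#### | H02=-1→.####/.####*
ply 3, V at .####/.#### | V00=+1→#####/#####*
ply 4: #####/##### is terminal -1 (H); from .#.../.###. depth 6

PV length from [.#.../.###.]: 3 plies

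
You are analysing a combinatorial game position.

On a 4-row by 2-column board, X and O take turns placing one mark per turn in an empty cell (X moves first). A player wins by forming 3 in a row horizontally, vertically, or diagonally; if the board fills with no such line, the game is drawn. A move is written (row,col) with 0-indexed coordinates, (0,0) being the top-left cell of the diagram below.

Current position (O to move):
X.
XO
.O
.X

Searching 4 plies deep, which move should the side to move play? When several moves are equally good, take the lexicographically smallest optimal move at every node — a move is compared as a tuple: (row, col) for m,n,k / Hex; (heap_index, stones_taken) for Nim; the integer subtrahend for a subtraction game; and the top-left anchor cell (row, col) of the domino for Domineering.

O's best at [X./XO/.O/.X]: (0,1)

p1 O@[X./XO/.O/.X]: (0,1)[XO/XO/.O/.X]+1* (2,0)[X./XO/OO/.X]+0 (3,0)[X./XO/.O/OX]-1
p2 X@[XO/XO/.O/.X] terminal -1; root [X./XO/.O/.X] d4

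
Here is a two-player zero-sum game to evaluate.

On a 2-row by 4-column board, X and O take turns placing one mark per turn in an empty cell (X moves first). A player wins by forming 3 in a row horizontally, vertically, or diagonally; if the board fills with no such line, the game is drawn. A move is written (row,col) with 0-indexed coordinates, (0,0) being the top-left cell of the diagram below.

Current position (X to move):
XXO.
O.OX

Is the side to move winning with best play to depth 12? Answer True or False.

X winning at [XXO./O.OX]: False

[XXO./O.OX] X move#1: (0,3):-1/XXOX/O.OX, (1,1):+0/XXO./OXOX*
[XXO./OXOX] O move#2: (0,3):+0/XXOO/OXOX*
[XXOO/OXOX] end (terminal +0, X#3); searched XXO./O.OX to 12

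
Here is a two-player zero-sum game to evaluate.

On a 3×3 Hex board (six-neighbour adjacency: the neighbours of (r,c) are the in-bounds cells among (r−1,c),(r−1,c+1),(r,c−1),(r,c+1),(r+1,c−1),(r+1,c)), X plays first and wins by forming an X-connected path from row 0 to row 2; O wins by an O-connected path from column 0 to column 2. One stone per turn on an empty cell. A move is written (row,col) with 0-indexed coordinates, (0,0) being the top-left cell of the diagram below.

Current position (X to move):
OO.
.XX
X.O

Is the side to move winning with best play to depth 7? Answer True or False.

X winning at [OO./.XX/X.O]: True

ply 1, X at OO./.XX/X.O | (0,2)=+1→OOX/.XX/X.O*; (1,0)=-1→OO./XXX/X.O; (2,1)=-1→OO./.XX/XXO
ply 2: OOX/.XX/X.O is terminal -1 (O); from OO./.XX/X.O depth 7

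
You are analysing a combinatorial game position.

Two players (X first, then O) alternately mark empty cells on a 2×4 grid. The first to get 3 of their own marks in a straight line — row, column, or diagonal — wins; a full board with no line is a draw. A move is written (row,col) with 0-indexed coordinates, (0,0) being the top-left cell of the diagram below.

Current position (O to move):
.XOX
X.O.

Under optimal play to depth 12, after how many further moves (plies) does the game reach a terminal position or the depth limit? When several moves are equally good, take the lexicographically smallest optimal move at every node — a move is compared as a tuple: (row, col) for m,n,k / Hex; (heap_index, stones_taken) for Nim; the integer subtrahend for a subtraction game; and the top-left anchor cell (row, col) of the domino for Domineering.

p1 O@[.XOX/X.O.]: (0,0)[OXOX/X.O.]+0* (1,1)[.XOX/XOO.]+0 (1,3)[.XOX/X.OO]+0
p2 X@[OXOX/X.O.]: (1,1)[OXOX/XXO.]+0* (1,3)[OXOX/X.OX]+0
p3 O@[OXOX/XXO.]: (1,3)[OXOX/XXOO]+0*
p4 X@[OXOX/XXOO] terminal +0; root [.XOX/X.O.] d12

PV length from [.XOX/X.O.]: 3 plies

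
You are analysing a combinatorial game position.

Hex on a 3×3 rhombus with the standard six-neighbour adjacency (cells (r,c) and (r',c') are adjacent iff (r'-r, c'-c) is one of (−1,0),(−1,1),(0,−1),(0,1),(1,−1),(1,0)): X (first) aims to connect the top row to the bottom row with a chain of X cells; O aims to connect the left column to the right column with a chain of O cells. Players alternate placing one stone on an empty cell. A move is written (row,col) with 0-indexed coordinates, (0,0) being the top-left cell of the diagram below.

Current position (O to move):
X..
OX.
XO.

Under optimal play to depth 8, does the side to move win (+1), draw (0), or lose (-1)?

value(X../OX./XO., O) = -1

p1 O@[X../OX./XO.]: (0,1)[XO./OX./XO.]-1* (0,2)[X.O/OX./XO.]-1 (1,2)[X../OXO/XO.]-1 (2,2)[X../OX./XOO]-1
p2 X@[XO./OX./XO.]: (0,2)[XOX/OX./XO.]+1* (1,2)[XO./OXX/XO.]-1 (2,2)[XO./OX./XOX]-1
p3 O@[XOX/OX./XO.] terminal -1; root [X../OX./XO.] d8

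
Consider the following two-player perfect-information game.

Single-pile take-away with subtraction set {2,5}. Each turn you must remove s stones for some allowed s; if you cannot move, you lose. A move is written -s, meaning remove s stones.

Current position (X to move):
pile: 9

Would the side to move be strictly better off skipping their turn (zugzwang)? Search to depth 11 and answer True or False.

ply 1, X at 9 | -2=+1→7*; -5=+1→4
ply 2, O at 7 | -2=-1→5*; -5=-1→2
ply 3, X at 5 | -2=-1→3; -5=+1→0*
ply 4: 0 is terminal -1 (O); from 9 depth 11
if X skipped the turn, O would face:
~ ply 1, O at 9 | -2=+1→7*; -5=+1→4
~ ply 2, X at 7 | -2=-1→5*; -5=-1→2
~ ply 3, O at 5 | -2=-1→3; -5=+1→0*
~ ply 4: 0 is terminal -1 (X); from 9 depth 11
compare (X): move=+1 vs pass=-1

zugzwang(9, X) = False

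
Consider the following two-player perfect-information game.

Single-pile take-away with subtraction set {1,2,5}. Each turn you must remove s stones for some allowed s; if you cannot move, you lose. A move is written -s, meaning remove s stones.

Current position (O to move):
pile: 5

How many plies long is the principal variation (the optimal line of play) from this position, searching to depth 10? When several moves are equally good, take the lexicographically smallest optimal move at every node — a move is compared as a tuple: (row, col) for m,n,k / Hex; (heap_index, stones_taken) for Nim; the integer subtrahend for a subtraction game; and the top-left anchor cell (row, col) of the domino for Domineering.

p1 O@[5]: -1[4]-1 -2[3]+1* -5[0]+1
p2 X@[3]: -1[2]-1* -2[1]-1
p3 O@[2]: -1[1]-1 -2[0]+1*
p4 X@[0] terminal -1; root [5] d10

PV length from [5]: 3 plies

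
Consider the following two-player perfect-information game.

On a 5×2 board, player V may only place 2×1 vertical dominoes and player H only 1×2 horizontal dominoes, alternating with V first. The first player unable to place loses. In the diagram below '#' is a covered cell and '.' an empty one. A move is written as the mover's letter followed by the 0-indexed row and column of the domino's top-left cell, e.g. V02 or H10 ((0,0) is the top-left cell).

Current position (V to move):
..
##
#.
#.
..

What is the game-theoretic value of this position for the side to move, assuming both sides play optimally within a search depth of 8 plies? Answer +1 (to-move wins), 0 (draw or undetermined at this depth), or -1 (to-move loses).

p1 V@[../##/#./#./..]: V21[../##/##/##/..]-1* V31[../##/#./##/.#]-1
p2 H@[../##/##/##/..]: H00[##/##/##/##/..]+1* H40[../##/##/##/##]+1
p3 V@[##/##/##/##/..] terminal -1; root [../##/#./#./..] d8

value(../##/#./#./.., V) = -1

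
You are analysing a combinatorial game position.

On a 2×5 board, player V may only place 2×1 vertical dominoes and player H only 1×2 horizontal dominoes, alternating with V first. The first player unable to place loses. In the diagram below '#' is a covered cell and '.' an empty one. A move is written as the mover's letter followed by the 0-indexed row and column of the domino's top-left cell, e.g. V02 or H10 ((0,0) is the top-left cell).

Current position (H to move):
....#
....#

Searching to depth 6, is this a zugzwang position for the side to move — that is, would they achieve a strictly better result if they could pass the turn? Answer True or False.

zugzwang(....#/....#, H) = False

ply 1, H at ....#/....# | H00=-1→##..#/....#; H01=+1→.##.#/....#*; H02=-1→..###/....#; H10=-1→....#/##..#; H11=+1→....#/.##.#; H12=-1→....#/..###
ply 2, V at .##.#/....# | V00=-1→###.#/#...#*; V03=-1→.####/...##
ply 3, H at ###.#/#...# | H11=-1→###.#/###.#; H12=+1→###.#/#.###*
ply 4: ###.#/#.### is terminal -1 (V); from ....#/....# depth 6
if H skipped the turn, V would face:
~ ply 1, V at ....#/....# | V00=-1→#...#/#...#*; V01=-1→.#..#/.#..#; V02=-1→..#.#/..#.#; V03=-1→...##/...##
~ ply 2, H at #...#/#...# | H01=+1→###.#/#...#*; H02=+1→#.###/#...#; H11=+1→#...#/###.#; H12=+1→#...#/#.###
~ ply 3, V at ###.#/#...# | V03=-1→#####/#..##*
~ ply 4, H at #####/#..## | H11=+1→#####/#####*
~ ply 5: #####/##### is terminal -1 (V); from ....#/....# depth 6
compare (H): move=+1 vs pass=+1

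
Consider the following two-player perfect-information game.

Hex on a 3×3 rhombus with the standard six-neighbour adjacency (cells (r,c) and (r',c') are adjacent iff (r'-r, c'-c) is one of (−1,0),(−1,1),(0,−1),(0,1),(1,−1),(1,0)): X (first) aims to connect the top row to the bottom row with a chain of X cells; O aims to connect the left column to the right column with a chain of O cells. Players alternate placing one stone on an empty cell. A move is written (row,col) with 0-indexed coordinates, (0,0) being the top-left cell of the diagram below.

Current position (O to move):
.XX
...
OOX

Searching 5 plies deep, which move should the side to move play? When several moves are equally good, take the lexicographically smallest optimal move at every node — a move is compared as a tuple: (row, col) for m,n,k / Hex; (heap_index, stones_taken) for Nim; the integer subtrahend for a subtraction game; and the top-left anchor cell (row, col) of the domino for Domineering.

O's best at [.XX/.../OOX]: (1,2)

p1 O@[.XX/.../OOX]: (0,0)[OXX/.../OOX]-1 (1,0)[.XX/O../OOX]-1 (1,1)[.XX/.O./OOX]-1 (1,2)[.XX/..O/OOX]+1*
p2 X@[.XX/..O/OOX] terminal -1; root [.XX/.../OOX] d5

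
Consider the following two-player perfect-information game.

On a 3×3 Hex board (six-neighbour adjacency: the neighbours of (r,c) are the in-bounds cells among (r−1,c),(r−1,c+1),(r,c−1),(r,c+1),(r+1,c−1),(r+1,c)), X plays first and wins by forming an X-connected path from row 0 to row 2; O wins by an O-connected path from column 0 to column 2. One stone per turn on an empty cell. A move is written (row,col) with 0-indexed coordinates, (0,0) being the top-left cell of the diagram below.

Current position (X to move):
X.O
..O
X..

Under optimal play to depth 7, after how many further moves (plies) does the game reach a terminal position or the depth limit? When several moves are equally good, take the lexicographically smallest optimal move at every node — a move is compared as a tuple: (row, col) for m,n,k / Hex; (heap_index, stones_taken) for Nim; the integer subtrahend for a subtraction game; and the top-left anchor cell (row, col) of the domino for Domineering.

PV length from [X.O/..O/X..]: 3 plies

p1 X@[X.O/..O/X..]: (0,1)[XXO/..O/X..]+1* (1,0)[X.O/X.O/X..]+1 (1,1)[X.O/.XO/X..]+1 (2,1)[X.O/..O/XX.]-1 (2,2)[X.O/..O/X.X]-1
p2 O@[XXO/..O/X..]: (1,0)[XXO/O.O/X..]-1* (1,1)[XXO/.OO/X..]-1 (2,1)[XXO/..O/XO.]-1 (2,2)[XXO/..O/X.O]-1
p3 X@[XXO/O.O/X..]: (1,1)[XXO/OXO/X..]+1* (2,1)[XXO/O.O/XX.]-1 (2,2)[XXO/O.O/X.X]-1
p4 O@[XXO/OXO/X..] terminal -1; root [X.O/..O/X..] d7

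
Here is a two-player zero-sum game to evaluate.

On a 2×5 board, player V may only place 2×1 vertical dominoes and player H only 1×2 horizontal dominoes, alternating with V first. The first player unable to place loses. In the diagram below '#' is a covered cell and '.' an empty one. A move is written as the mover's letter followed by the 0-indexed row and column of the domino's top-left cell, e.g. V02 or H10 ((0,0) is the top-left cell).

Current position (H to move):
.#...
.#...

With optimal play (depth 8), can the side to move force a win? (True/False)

p1 H@[.#.../.#...]: H02[.###./.#...]-1* H03[.#.##/.#...]-1 H12[.#.../.###.]-1 H13[.#.../.#.##]-1
p2 V@[.###./.#...]: V00[####./##...]-1 V04[.####/.#..#]+1*
p3 H@[.####/.#..#]: H12[.####/.####]-1*
p4 V@[.####/.####]: V00[#####/#####]+1*
p5 H@[#####/#####] terminal -1; root [.#.../.#...] d8

H winning at [.#.../.#...]: False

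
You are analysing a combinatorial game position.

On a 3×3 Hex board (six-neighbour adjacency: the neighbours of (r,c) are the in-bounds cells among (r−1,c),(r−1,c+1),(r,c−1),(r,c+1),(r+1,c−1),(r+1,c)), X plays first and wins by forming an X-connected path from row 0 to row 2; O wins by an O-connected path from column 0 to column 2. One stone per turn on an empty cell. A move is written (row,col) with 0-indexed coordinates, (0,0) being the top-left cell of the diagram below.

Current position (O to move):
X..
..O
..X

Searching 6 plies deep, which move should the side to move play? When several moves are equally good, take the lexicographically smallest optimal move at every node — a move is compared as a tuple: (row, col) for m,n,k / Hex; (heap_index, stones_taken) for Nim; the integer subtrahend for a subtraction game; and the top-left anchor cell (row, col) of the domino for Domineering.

O's best at [X../..O/..X]: (1,1)

ply 1, O at X../..O/..X | (0,1)=-1→XO./..O/..X; (0,2)=-1→X.O/..O/..X; (1,0)=-1→X../O.O/..X; (1,1)=+1→X../.OO/..X*; (2,0)=+1→X../..O/O.X; (2,1)=-1→X../..O/.OX
ply 2, X at X../.OO/..X | (0,1)=-1→XX./.OO/..X*; (0,2)=-1→X.X/.OO/..X; (1,0)=-1→X../XOO/..X; (2,0)=-1→X../.OO/X.X; (2,1)=-1→X../.OO/.XX
ply 3, O at XX./.OO/..X | (0,2)=+1→XXO/.OO/..X*; (1,0)=+1→XX./OOO/..X; (2,0)=+1→XX./.OO/O.X; (2,1)=+1→XX./.OO/.OX
ply 4, X at XXO/.OO/..X | (1,0)=-1→XXO/XOO/..X*; (2,0)=-1→XXO/.OO/X.X; (2,1)=-1→XXO/.OO/.XX
ply 5, O at XXO/XOO/..X | (2,0)=+1→XXO/XOO/O.X*; (2,1)=-1→XXO/XOO/.OX
ply 6: XXO/XOO/O.X is terminal -1 (X); from X../..O/..X depth 6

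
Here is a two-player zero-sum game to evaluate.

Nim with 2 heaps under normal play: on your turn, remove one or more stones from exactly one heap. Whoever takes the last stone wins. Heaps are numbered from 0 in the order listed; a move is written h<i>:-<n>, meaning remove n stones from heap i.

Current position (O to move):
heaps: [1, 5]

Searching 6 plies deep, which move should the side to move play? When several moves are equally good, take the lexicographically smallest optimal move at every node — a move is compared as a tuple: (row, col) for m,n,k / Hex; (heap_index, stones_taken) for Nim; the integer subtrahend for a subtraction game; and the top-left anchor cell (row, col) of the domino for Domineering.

O's best at [(1,5)]: h1:-4

[(1,5)] O move#1: h0:-1:-1/(0,5), h1:-1:-1/(1,4), h1:-2:-1/(1,3), h1:-3:-1/(1,2), h1:-4:+1/(1,1)*, h1:-5:-1/(1,0)
[(1,1)] X move#2: h0:-1:-1/(0,1)*, h1:-1:-1/(1,0)
[(0,1)] O move#3: h1:-1:+1/(0,0)*
[(0,0)] end (terminal -1, X#4); searched (1,5) to 6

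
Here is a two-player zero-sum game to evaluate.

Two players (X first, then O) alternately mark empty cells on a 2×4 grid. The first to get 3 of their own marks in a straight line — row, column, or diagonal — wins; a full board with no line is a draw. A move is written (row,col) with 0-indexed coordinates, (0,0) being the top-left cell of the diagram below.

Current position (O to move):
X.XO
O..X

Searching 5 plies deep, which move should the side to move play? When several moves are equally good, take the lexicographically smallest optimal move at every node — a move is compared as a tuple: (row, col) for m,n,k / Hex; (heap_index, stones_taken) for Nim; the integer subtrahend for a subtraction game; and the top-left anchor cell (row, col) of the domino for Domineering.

O's best at [X.XO/O..X]: (0,1)

p1 O@[X.XO/O..X]: (0,1)[XOXO/O..X]+0* (1,1)[X.XO/OO.X]-1 (1,2)[X.XO/O.OX]-1
p2 X@[XOXO/O..X]: (1,1)[XOXO/OX.X]+0* (1,2)[XOXO/O.XX]+0
p3 O@[XOXO/OX.X]: (1,2)[XOXO/OXOX]+0*
p4 X@[XOXO/OXOX] terminal +0; root [X.XO/O..X] d5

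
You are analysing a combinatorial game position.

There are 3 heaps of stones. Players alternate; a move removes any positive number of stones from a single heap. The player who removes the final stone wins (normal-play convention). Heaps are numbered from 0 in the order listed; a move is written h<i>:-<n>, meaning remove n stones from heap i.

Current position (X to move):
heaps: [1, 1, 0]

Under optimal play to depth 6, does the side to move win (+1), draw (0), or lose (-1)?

value((1,1,0), X) = -1

p1 X@[(1,1,0)]: h0:-1[(0,1,0)]-1* h1:-1[(1,0,0)]-1
p2 O@[(0,1,0)]: h1:-1[(0,0,0)]+1*
p3 X@[(0,0,0)] terminal -1; root [(1,1,0)] d6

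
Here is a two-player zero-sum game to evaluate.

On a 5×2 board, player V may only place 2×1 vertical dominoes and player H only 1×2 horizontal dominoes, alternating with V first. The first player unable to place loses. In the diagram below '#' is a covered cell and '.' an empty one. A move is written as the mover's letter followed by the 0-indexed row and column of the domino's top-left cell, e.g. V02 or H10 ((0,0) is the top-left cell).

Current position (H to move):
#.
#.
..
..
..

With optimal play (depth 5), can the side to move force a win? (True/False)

H winning at [#./#./../../..]: True

ply 1, H at #./#./../../.. | H20=-1→#./#./##/../..; H30=+1→#./#./../##/..*; H40=-1→#./#./../../##
ply 2, V at #./#./../##/.. | V01=-1→##/##/../##/..*; V11=-1→#./##/.#/##/..
ply 3, H at ##/##/../##/.. | H20=+1→##/##/##/##/..*; H40=+1→##/##/../##/##
ply 4: ##/##/##/##/.. is terminal -1 (V); from #./#./../../.. depth 5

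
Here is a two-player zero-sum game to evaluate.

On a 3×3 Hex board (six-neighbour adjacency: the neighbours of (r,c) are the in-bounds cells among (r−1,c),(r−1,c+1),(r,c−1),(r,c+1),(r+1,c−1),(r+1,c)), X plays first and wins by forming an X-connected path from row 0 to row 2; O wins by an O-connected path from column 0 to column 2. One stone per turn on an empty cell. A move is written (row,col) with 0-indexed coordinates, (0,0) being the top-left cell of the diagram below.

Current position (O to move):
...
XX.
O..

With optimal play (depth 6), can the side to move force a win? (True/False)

[.../XX./O..] O move#1: (0,0):-1/O../XX./O.., (0,1):-1/.O./XX./O.., (0,2):-1/..O/XX./O.., (1,2):-1/.../XXO/O.., (2,1):+1/.../XX./OO.*, (2,2):-1/.../XX./O.O
[.../XX./OO.] X move#2: (0,0):-1/X../XX./OO.*, (0,1):-1/.X./XX./OO., (0,2):-1/..X/XX./OO., (1,2):-1/.../XXX/OO., (2,2):-1/.../XX./OOX
[X../XX./OO.] O move#3: (0,1):+1/XO./XX./OO.*, (0,2):+1/X.O/XX./OO., (1,2):+1/X../XXO/OO., (2,2):+1/X../XX./OOO
[XO./XX./OO.] X move#4: (0,2):-1/XOX/XX./OO.*, (1,2):-1/XO./XXX/OO., (2,2):-1/XO./XX./OOX
[XOX/XX./OO.] O move#5: (1,2):+1/XOX/XXO/OO.*, (2,2):+1/XOX/XX./OOO
[XOX/XXO/OO.] end (terminal -1, X#6); searched .../XX./O.. to 6

O winning at [.../XX./O..]: True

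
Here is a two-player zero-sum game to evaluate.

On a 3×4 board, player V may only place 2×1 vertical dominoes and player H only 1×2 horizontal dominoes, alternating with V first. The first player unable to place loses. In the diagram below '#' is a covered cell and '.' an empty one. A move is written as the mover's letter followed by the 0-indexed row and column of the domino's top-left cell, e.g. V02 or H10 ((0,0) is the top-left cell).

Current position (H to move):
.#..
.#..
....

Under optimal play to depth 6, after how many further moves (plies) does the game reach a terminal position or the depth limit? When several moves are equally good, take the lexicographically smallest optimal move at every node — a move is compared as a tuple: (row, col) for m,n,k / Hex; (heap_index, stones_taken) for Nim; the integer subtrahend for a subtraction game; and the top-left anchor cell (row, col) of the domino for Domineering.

PV length from [.#../.#../....]: 3 plies

[.#../.#../....] H move#1: H02:-1/.###/.#../...., H12:+1/.#../.###/....*, H20:-1/.#../.#../##.., H21:-1/.#../.#../.##., H22:-1/.#../.#../..##
[.#../.###/....] V move#2: V00:-1/##../####/....*, V10:-1/.#../####/#...
[##../####/....] H move#3: H02:+1/####/####/....*, H20:+1/##../####/##.., H21:+1/##../####/.##., H22:+1/##../####/..##
[####/####/....] end (terminal -1, V#4); searched .#../.#../.... to 6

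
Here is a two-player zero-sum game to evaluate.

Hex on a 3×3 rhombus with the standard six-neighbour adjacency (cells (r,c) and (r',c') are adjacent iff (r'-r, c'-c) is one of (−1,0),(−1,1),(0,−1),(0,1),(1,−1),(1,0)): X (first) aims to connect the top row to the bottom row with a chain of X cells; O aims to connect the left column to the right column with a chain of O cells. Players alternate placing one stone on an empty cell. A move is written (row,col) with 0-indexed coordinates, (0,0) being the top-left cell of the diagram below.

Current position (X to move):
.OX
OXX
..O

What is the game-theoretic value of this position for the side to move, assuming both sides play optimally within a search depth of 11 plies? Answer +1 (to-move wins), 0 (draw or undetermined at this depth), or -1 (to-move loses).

p1 X@[.OX/OXX/..O]: (0,0)[XOX/OXX/..O]+1* (2,0)[.OX/OXX/X.O]+1 (2,1)[.OX/OXX/.XO]+1
p2 O@[XOX/OXX/..O]: (2,0)[XOX/OXX/O.O]-1* (2,1)[XOX/OXX/.OO]-1
p3 X@[XOX/OXX/O.O]: (2,1)[XOX/OXX/OXO]+1*
p4 O@[XOX/OXX/OXO] terminal -1; root [.OX/OXX/..O] d11

value(.OX/OXX/..O, X) = +1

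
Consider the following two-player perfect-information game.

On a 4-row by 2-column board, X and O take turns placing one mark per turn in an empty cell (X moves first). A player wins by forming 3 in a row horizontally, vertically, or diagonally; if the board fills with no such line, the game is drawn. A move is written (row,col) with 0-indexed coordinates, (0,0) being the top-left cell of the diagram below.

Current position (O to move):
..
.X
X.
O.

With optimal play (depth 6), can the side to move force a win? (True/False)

p1 O@[../.X/X./O.]: (0,0)[O./.X/X./O.]-1 (0,1)[.O/.X/X./O.]+0* (1,0)[../OX/X./O.]-1 (2,1)[../.X/XO/O.]+0 (3,1)[../.X/X./OO]+0
p2 X@[.O/.X/X./O.]: (0,0)[XO/.X/X./O.]+0* (1,0)[.O/XX/X./O.]+0 (2,1)[.O/.X/XX/O.]+0 (3,1)[.O/.X/X./OX]+0
p3 O@[XO/.X/X./O.]: (1,0)[XO/OX/X./O.]+0* (2,1)[XO/.X/XO/O.]-1 (3,1)[XO/.X/X./OO]-1
p4 X@[XO/OX/X./O.]: (2,1)[XO/OX/XX/O.]+0* (3,1)[XO/OX/X./OX]+0
p5 O@[XO/OX/XX/O.]: (3,1)[XO/OX/XX/OO]+0*
p6 X@[XO/OX/XX/OO] terminal +0; root [../.X/X./O.] d6

O winning at [../.X/X./O.]: False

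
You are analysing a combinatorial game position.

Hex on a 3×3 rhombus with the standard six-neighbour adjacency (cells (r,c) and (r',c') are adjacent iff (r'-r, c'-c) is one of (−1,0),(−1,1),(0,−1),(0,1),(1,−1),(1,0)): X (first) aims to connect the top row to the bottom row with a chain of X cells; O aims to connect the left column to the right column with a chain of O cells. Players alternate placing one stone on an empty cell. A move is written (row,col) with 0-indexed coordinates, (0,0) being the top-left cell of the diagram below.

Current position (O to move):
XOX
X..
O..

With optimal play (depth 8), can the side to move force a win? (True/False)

[XOX/X../O..] O move#1: (1,1):-1/XOX/XO./O.., (1,2):+1/XOX/X.O/O..*, (2,1):+1/XOX/X../OO., (2,2):-1/XOX/X../O.O
[XOX/X.O/O..] X move#2: (1,1):-1/XOX/XXO/O..*, (2,1):-1/XOX/X.O/OX., (2,2):-1/XOX/X.O/O.X
[XOX/XXO/O..] O move#3: (2,1):+1/XOX/XXO/OO.*, (2,2):-1/XOX/XXO/O.O
[XOX/XXO/OO.] end (terminal -1, X#4); searched XOX/X../O.. to 8

O winning at [XOX/X../O..]: True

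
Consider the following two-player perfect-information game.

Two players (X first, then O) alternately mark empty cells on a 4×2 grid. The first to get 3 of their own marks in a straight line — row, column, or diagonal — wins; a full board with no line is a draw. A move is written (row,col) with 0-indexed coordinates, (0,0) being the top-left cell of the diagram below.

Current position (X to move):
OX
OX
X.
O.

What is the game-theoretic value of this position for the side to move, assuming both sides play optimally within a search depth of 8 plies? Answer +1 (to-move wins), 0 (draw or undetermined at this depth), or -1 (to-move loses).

value(OX/OX/X./O., X) = +1

[OX/OX/X./O.] X move#1: (2,1):+1/OX/OX/XX/O.*, (3,1):+0/OX/OX/X./OX
[OX/OX/XX/O.] end (terminal -1, O#2); searched OX/OX/X./O. to 8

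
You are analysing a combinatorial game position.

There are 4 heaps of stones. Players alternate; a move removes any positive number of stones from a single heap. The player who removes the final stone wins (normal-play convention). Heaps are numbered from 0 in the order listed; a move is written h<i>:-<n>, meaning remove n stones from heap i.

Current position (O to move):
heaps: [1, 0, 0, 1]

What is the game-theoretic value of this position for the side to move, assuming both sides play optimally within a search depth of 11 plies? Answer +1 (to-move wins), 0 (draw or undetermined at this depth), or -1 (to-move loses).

ply 1, O at (1,0,0,1) | h0:-1=-1→(0,0,0,1)*; h3:-1=-1→(1,0,0,0)
ply 2, X at (0,0,0,1) | h3:-1=+1→(0,0,0,0)*
ply 3: (0,0,0,0) is terminal -1 (O); from (1,0,0,1) depth 11

value((1,0,0,1), O) = -1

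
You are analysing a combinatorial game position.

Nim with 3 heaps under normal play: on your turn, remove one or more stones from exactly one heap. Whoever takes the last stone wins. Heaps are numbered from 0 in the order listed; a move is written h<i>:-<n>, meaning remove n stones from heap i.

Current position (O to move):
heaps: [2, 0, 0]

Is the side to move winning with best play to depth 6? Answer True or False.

O winning at [(2,0,0)]: True

ply 1, O at (2,0,0) | h0:-1=-1→(1,0,0); h0:-2=+1→(0,0,0)*
ply 2: (0,0,0) is terminal -1 (X); from (2,0,0) depth 6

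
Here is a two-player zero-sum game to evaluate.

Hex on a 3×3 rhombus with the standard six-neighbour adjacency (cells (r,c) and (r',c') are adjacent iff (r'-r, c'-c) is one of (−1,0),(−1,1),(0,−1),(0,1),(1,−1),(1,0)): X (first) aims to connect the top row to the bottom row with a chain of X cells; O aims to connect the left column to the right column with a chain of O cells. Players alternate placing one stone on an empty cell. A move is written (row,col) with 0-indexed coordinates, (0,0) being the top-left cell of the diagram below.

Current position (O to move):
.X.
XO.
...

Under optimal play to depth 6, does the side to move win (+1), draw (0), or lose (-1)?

value(.X./XO./..., O) = +1

[.X./XO./...] O move#1: (0,0):-1/OX./XO./..., (0,2):-1/.XO/XO./..., (1,2):-1/.X./XOO/..., (2,0):+1/.X./XO./O..*, (2,1):-1/.X./XO./.O., (2,2):-1/.X./XO./..O
[.X./XO./O..] X move#2: (0,0):-1/XX./XO./O..*, (0,2):-1/.XX/XO./O.., (1,2):-1/.X./XOX/O.., (2,1):-1/.X./XO./OX., (2,2):-1/.X./XO./O.X
[XX./XO./O..] O move#3: (0,2):+1/XXO/XO./O..*, (1,2):+1/XX./XOO/O.., (2,1):+1/XX./XO./OO., (2,2):+1/XX./XO./O.O
[XXO/XO./O..] end (terminal -1, X#4); searched .X./XO./... to 6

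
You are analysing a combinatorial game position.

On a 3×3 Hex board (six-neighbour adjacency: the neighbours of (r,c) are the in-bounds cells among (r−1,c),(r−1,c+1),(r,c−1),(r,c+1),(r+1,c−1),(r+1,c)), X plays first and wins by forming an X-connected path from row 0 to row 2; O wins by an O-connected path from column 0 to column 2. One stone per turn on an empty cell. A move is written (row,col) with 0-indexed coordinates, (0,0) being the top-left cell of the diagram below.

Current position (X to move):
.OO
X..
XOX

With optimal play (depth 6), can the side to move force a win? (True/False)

[.OO/X../XOX] X move#1: (0,0):+1/XOO/X../XOX*, (1,1):-1/.OO/XX./XOX, (1,2):-1/.OO/X.X/XOX
[XOO/X../XOX] end (terminal -1, O#2); searched .OO/X../XOX to 6

X winning at [.OO/X../XOX]: True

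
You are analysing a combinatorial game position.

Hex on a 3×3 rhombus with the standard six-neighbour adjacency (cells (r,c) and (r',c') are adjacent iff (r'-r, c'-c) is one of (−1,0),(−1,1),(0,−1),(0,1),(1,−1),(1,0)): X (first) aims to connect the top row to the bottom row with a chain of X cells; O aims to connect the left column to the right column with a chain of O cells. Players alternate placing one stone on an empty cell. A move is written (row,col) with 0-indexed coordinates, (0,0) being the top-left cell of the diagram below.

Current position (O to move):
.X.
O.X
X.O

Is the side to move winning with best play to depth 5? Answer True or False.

O winning at [.X./O.X/X.O]: True

ply 1, O at .X./O.X/X.O | (0,0)=-1→OX./O.X/X.O; (0,2)=-1→.XO/O.X/X.O; (1,1)=+1→.X./OOX/X.O*; (2,1)=-1→.X./O.X/XOO
ply 2, X at .X./OOX/X.O | (0,0)=-1→XX./OOX/X.O*; (0,2)=-1→.XX/OOX/X.O; (2,1)=-1→.X./OOX/XXO
ply 3, O at XX./OOX/X.O | (0,2)=+1→XXO/OOX/X.O*; (2,1)=+1→XX./OOX/XOO
ply 4: XXO/OOX/X.O is terminal -1 (X); from .X./O.X/X.O depth 5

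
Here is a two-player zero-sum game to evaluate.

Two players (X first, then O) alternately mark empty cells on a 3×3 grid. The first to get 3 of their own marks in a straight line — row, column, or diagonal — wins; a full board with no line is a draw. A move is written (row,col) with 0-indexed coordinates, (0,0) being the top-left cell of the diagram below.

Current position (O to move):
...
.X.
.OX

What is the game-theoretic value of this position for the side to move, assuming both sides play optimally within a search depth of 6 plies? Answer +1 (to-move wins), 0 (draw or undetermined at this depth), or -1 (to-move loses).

value(.../.X./.OX, O) = -1

[.../.X./.OX] O move#1: (0,0):-1/O../.X./.OX*, (0,1):-1/.O./.X./.OX, (0,2):-1/..O/.X./.OX, (1,0):-1/.../OX./.OX, (1,2):-1/.../.XO/.OX, (2,0):-1/.../.X./OOX
[O../.X./.OX] X move#2: (0,1):+0/OX./.X./.OX, (0,2):+1/O.X/.X./.OX*, (1,0):+0/O../XX./.OX, (1,2):+1/O../.XX/.OX, (2,0):+0/O../.X./XOX
[O.X/.X./.OX] O move#3: (0,1):-1/OOX/.X./.OX*, (1,0):-1/O.X/OX./.OX, (1,2):-1/O.X/.XO/.OX, (2,0):-1/O.X/.X./OOX
[OOX/.X./.OX] X move#4: (1,0):+1/OOX/XX./.OX*, (1,2):+1/OOX/.XX/.OX, (2,0):+1/OOX/.X./XOX
[OOX/XX./.OX] O move#5: (1,2):-1/OOX/XXO/.OX*, (2,0):-1/OOX/XX./OOX
[OOX/XXO/.OX] X move#6: (2,0):+1/OOX/XXO/XOX*
[OOX/XXO/XOX] end (terminal -1, O#7); searched .../.X./.OX to 6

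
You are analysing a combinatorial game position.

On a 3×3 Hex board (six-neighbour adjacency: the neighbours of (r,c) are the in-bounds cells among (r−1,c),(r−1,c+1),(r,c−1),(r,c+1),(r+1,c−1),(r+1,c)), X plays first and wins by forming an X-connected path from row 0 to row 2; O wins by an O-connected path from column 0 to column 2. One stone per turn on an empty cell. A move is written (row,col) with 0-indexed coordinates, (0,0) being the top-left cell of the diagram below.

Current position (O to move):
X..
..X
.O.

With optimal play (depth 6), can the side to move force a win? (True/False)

O winning at [X../..X/.O.]: True

[X../..X/.O.] O move#1: (0,1):-1/XO./..X/.O., (0,2):-1/X.O/..X/.O., (1,0):-1/X../O.X/.O., (1,1):+1/X../.OX/.O.*, (2,0):-1/X../..X/OO., (2,2):-1/X../..X/.OO
[X../.OX/.O.] X move#2: (0,1):-1/XX./.OX/.O.*, (0,2):-1/X.X/.OX/.O., (1,0):-1/X../XOX/.O., (2,0):-1/X../.OX/XO., (2,2):-1/X../.OX/.OX
[XX./.OX/.O.] O move#3: (0,2):+1/XXO/.OX/.O.*, (1,0):+1/XX./OOX/.O., (2,0):+1/XX./.OX/OO., (2,2):+1/XX./.OX/.OO
[XXO/.OX/.O.] X move#4: (1,0):-1/XXO/XOX/.O.*, (2,0):-1/XXO/.OX/XO., (2,2):-1/XXO/.OX/.OX
[XXO/XOX/.O.] O move#5: (2,0):+1/XXO/XOX/OO.*, (2,2):-1/XXO/XOX/.OO
[XXO/XOX/OO.] end (terminal -1, X#6); searched X../..X/.O. to 6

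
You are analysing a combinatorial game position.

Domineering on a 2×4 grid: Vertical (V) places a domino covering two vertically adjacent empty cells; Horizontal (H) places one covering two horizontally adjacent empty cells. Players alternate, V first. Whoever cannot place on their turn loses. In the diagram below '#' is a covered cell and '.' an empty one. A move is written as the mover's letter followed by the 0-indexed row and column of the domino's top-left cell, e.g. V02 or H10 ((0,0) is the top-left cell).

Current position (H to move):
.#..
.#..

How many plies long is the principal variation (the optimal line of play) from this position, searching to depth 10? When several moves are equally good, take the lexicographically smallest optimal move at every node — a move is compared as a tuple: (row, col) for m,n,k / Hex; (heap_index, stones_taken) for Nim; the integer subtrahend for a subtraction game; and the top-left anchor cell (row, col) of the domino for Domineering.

ply 1, H at .#../.#.. | H02=+1→.###/.#..*; H12=+1→.#../.###
ply 2, V at .###/.#.. | V00=-1→####/##..*
ply 3, H at ####/##.. | H12=+1→####/####*
ply 4: ####/#### is terminal -1 (V); from .#../.#.. depth 10

PV length from [.#../.#..]: 3 plies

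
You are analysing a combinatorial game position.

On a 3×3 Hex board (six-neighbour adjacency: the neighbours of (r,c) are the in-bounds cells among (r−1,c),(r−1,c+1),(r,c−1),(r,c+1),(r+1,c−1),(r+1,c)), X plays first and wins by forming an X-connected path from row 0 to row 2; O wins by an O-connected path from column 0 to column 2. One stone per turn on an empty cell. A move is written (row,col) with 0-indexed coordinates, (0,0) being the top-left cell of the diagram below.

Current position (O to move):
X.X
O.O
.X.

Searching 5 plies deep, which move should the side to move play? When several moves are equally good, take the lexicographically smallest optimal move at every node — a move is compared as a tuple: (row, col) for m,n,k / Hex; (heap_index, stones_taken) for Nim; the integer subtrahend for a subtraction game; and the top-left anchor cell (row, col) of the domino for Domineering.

p1 O@[X.X/O.O/.X.]: (0,1)[XOX/O.O/.X.]-1 (1,1)[X.X/OOO/.X.]+1* (2,0)[X.X/O.O/OX.]-1 (2,2)[X.X/O.O/.XO]-1
p2 X@[X.X/OOO/.X.] terminal -1; root [X.X/O.O/.X.] d5

O's best at [X.X/O.O/.X.]: (1,1)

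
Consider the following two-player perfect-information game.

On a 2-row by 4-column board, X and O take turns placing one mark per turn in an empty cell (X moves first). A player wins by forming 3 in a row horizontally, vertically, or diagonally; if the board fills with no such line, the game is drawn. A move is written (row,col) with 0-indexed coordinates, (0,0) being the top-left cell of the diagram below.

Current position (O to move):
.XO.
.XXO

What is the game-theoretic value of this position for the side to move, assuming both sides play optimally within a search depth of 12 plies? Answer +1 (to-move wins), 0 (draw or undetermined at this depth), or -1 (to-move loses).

value(.XO./.XXO, O) = 0

p1 O@[.XO./.XXO]: (0,0)[OXO./.XXO]-1 (0,3)[.XOO/.XXO]-1 (1,0)[.XO./OXXO]+0*
p2 X@[.XO./OXXO]: (0,0)[XXO./OXXO]+0* (0,3)[.XOX/OXXO]+0
p3 O@[XXO./OXXO]: (0,3)[XXOO/OXXO]+0*
p4 X@[XXOO/OXXO] terminal +0; root [.XO./.XXO] d12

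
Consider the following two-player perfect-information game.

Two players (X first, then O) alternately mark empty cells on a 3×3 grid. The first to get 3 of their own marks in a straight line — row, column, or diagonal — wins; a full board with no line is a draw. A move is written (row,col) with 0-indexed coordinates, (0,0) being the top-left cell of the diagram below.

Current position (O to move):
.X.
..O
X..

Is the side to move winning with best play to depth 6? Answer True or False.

O winning at [.X./..O/X..]: False

[.X./..O/X..] O move#1: (0,0):-1/OX./..O/X.., (0,2):-1/.XO/..O/X.., (1,0):-1/.X./O.O/X.., (1,1):+0/.X./.OO/X..*, (2,1):-1/.X./..O/XO., (2,2):-1/.X./..O/X.O
[.X./.OO/X..] X move#2: (0,0):-1/XX./.OO/X.., (0,2):-1/.XX/.OO/X.., (1,0):+0/.X./XOO/X..*, (2,1):-1/.X./.OO/XX., (2,2):-1/.X./.OO/X.X
[.X./XOO/X..] O move#3: (0,0):+0/OX./XOO/X..*, (0,2):-1/.XO/XOO/X.., (2,1):-1/.X./XOO/XO., (2,2):-1/.X./XOO/X.O
[OX./XOO/X..] X move#4: (0,2):-1/OXX/XOO/X.., (2,1):-1/OX./XOO/XX., (2,2):+0/OX./XOO/X.X*
[OX./XOO/X.X] O move#5: (0,2):-1/OXO/XOO/X.X, (2,1):+0/OX./XOO/XOX*
[OX./XOO/XOX] X move#6: (0,2):+0/OXX/XOO/XOX*
[OXX/XOO/XOX] end (terminal +0, O#7); searched .X./..O/X.. to 6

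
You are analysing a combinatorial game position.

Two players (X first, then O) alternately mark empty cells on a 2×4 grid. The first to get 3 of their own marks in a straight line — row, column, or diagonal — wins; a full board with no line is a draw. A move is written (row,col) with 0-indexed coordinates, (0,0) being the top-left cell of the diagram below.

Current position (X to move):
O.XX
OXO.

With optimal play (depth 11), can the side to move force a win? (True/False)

X winning at [O.XX/OXO.]: True

p1 X@[O.XX/OXO.]: (0,1)[OXXX/OXO.]+1* (1,3)[O.XX/OXOX]+0
p2 O@[OXXX/OXO.] terminal -1; root [O.XX/OXO.] d11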